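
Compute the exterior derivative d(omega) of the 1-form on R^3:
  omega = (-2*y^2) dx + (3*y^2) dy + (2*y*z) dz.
d(omega) = (4*y) dx ∧ dy + (2*z) dy ∧ dz

For a 1-form omega = sum_i f_i dx_i, the exterior derivative is
  d(omega) = sum_{i < j} (∂f_j/∂x_i - ∂f_i/∂x_j) dx_i ∧ dx_j.
  coefficient of dx ∧ dy: ∂f_2/∂x - ∂f_1/∂y = ∂(3*y^2)/∂x - ∂(-2*y^2)/∂y = 4*y
  coefficient of dy ∧ dz: ∂f_3/∂y - ∂f_2/∂z = ∂(2*y*z)/∂y - ∂(3*y^2)/∂z = 2*z
Assembling: d(omega) = (4*y) dx ∧ dy + (2*z) dy ∧ dz.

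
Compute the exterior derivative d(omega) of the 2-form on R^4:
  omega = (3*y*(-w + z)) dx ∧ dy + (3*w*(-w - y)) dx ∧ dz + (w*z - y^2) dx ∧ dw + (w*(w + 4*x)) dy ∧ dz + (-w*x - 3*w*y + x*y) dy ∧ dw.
d(omega) = (7*w + 3*y) dx ∧ dy ∧ dz + (-w) dx ∧ dy ∧ dw + (-7*w - 3*y) dx ∧ dz ∧ dw + (2*w + 4*x) dy ∧ dz ∧ dw

For a 2-form omega = sum_{i<j} g_{ij} dx_i ∧ dx_j, the exterior derivative is
  d(omega) = sum_{i<j} d(g_{ij}) ∧ dx_i ∧ dx_j = sum_{i<j, k} (∂g_{ij}/∂x_k) dx_k ∧ dx_i ∧ dx_j.
Expand each term, using dx_k ∧ dx_i ∧ dx_j = sgn(permutation) dx_{(a)} ∧ dx_{(b)} ∧ dx_{(c)} with (a < b < c) sorted:
  d(3*y*(-w + z)) includes (∂/∂z)(3*y*(-w + z)) dz = (3*y) dz, which multiplied by dx ∧ dy gives (3*y) dx ∧ dy ∧ dz
  d(3*y*(-w + z)) includes (∂/∂w)(3*y*(-w + z)) dw = (-3*y) dw, which multiplied by dx ∧ dy gives (-3*y) dx ∧ dy ∧ dw
  d(3*w*(-w - y)) includes (∂/∂y)(3*w*(-w - y)) dy = (-3*w) dy, which multiplied by dx ∧ dz gives (3*w) dx ∧ dy ∧ dz
  d(3*w*(-w - y)) includes (∂/∂w)(3*w*(-w - y)) dw = (-6*w - 3*y) dw, which multiplied by dx ∧ dz gives (-6*w - 3*y) dx ∧ dz ∧ dw
  d(w*z - y^2) includes (∂/∂y)(w*z - y^2) dy = (-2*y) dy, which multiplied by dx ∧ dw gives (2*y) dx ∧ dy ∧ dw
  d(w*z - y^2) includes (∂/∂z)(w*z - y^2) dz = (w) dz, which multiplied by dx ∧ dw gives (-w) dx ∧ dz ∧ dw
  d(w*(w + 4*x)) includes (∂/∂x)(w*(w + 4*x)) dx = (4*w) dx, which multiplied by dy ∧ dz gives (4*w) dx ∧ dy ∧ dz
  d(w*(w + 4*x)) includes (∂/∂w)(w*(w + 4*x)) dw = (2*w + 4*x) dw, which multiplied by dy ∧ dz gives (2*w + 4*x) dy ∧ dz ∧ dw
  d(-w*x - 3*w*y + x*y) includes (∂/∂x)(-w*x - 3*w*y + x*y) dx = (-w + y) dx, which multiplied by dy ∧ dw gives (-w + y) dx ∧ dy ∧ dw
Collecting like 3-forms: d(omega) = (7*w + 3*y) dx ∧ dy ∧ dz + (-w) dx ∧ dy ∧ dw + (-7*w - 3*y) dx ∧ dz ∧ dw + (2*w + 4*x) dy ∧ dz ∧ dw.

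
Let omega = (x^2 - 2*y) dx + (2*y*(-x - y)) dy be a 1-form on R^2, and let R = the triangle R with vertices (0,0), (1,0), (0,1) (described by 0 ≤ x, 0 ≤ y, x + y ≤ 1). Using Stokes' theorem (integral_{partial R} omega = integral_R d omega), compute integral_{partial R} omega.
integral_(partial R) omega = 2/3

Stokes: integral_partial_R omega = integral_R d omega with d omega = (∂Q/∂x - ∂P/∂y) dx ∧ dy.
  ∂Q/∂x = -2*y
  ∂P/∂y = -2
  integrand = ∂Q/∂x - ∂P/∂y = 2 - 2*y.
Integrating over R: integral_0^1 integral_0^{1-x} (2 - 2*y) dy dx = 2/3.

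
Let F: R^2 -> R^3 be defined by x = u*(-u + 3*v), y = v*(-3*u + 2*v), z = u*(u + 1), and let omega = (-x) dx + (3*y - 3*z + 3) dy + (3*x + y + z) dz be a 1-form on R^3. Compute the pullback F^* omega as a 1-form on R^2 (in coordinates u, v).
F^* omega = (-6*u^3 + 30*u^2*v + 22*u*v^2 + 15*u*v + u - 18*v^3 + 2*v^2 - 9*v) du + (12*u^3 + 6*u^2*v + 9*u^2 - 54*u*v^2 - 12*u*v - 9*u + 24*v^3 + 12*v) dv

Using F^*(f dg) = (f ∘ F) d(g ∘ F), substitute each coordinate x_i by F_i(u, v) in f_i, and replace dx_i by d F_i = (∂F_i/∂u) du + (∂F_i/∂v) dv.
  For the x component: f_1(F) = u*(u - 3*v); d F_1 = (-2*u + 3*v) du + (3*u) dv
  For the y component: f_2(F) = -3*u^2 - 9*u*v - 3*u + 6*v^2 + 3; d F_2 = (-3*v) du + (-3*u + 4*v) dv
  For the z component: f_3(F) = -2*u^2 + 6*u*v + u + 2*v^2; d F_3 = (2*u + 1) du + (0) dv
Combining and collecting du, dv coefficients:
  coeff of du: -6*u^3 + 30*u^2*v + 22*u*v^2 + 15*u*v + u - 18*v^3 + 2*v^2 - 9*v
  coeff of dv: 12*u^3 + 6*u^2*v + 9*u^2 - 54*u*v^2 - 12*u*v - 9*u + 24*v^3 + 12*v
F^* omega = (-6*u^3 + 30*u^2*v + 22*u*v^2 + 15*u*v + u - 18*v^3 + 2*v^2 - 9*v) du + (12*u^3 + 6*u^2*v + 9*u^2 - 54*u*v^2 - 12*u*v - 9*u + 24*v^3 + 12*v) dv.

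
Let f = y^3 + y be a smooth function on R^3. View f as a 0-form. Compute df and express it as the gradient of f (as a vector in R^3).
df = (0) dx + (3*y^2 + 1) dy + (0) dz; grad f = (0, 3*y^2 + 1, 0)

For a 0-form f, d f = (∂f/∂x) dx + (∂f/∂y) dy + (∂f/∂z) dz. The components of the vector representation are exactly the entries of grad f in Cartesian coordinates:
  ∂f/∂x = 0
  ∂f/∂y = 3*y^2 + 1
  ∂f/∂z = 0.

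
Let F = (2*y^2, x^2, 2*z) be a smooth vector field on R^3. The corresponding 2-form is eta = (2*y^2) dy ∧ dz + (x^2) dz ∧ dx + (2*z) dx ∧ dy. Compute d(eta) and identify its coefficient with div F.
d(eta) = (2) dx ∧ dy ∧ dz; div F = 2

For a 2-form in R^3 of the form above, applying d gives a 3-form with coefficient ∂P/∂x + ∂Q/∂y + ∂R/∂z:
  ∂P/∂x = 0
  ∂Q/∂y = 0
  ∂R/∂z = 2
Sum = 2, which is exactly div F.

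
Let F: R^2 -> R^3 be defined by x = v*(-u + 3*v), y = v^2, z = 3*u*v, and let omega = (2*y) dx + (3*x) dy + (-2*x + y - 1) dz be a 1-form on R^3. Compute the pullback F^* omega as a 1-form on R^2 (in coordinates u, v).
F^* omega = (v*(6*u*v - 17*v^2 - 3)) du + (6*u^2*v - 23*u*v^2 - 3*u + 30*v^3) dv

Using F^*(f dg) = (f ∘ F) d(g ∘ F), substitute each coordinate x_i by F_i(u, v) in f_i, and replace dx_i by d F_i = (∂F_i/∂u) du + (∂F_i/∂v) dv.
  For the x component: f_1(F) = 2*v^2; d F_1 = (-v) du + (-u + 6*v) dv
  For the y component: f_2(F) = 3*v*(-u + 3*v); d F_2 = (0) du + (2*v) dv
  For the z component: f_3(F) = 2*u*v - 5*v^2 - 1; d F_3 = (3*v) du + (3*u) dv
Combining and collecting du, dv coefficients:
  coeff of du: v*(6*u*v - 17*v^2 - 3)
  coeff of dv: 6*u^2*v - 23*u*v^2 - 3*u + 30*v^3
F^* omega = (v*(6*u*v - 17*v^2 - 3)) du + (6*u^2*v - 23*u*v^2 - 3*u + 30*v^3) dv.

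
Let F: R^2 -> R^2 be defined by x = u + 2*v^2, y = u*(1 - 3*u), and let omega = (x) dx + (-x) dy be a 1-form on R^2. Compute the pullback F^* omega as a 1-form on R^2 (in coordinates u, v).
F^* omega = (6*u*(u + 2*v^2)) du + (4*v*(u + 2*v^2)) dv

Using F^*(f dg) = (f ∘ F) d(g ∘ F), substitute each coordinate x_i by F_i(u, v) in f_i, and replace dx_i by d F_i = (∂F_i/∂u) du + (∂F_i/∂v) dv.
  For the x component: f_1(F) = u + 2*v^2; d F_1 = (1) du + (4*v) dv
  For the y component: f_2(F) = -u - 2*v^2; d F_2 = (1 - 6*u) du + (0) dv
Combining and collecting du, dv coefficients:
  coeff of du: 6*u*(u + 2*v^2)
  coeff of dv: 4*v*(u + 2*v^2)
F^* omega = (6*u*(u + 2*v^2)) du + (4*v*(u + 2*v^2)) dv.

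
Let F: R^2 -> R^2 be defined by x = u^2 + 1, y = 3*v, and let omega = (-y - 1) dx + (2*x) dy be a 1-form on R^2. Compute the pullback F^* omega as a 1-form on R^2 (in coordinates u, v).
F^* omega = (2*u*(-3*v - 1)) du + (6*u^2 + 6) dv

Using F^*(f dg) = (f ∘ F) d(g ∘ F), substitute each coordinate x_i by F_i(u, v) in f_i, and replace dx_i by d F_i = (∂F_i/∂u) du + (∂F_i/∂v) dv.
  For the x component: f_1(F) = -3*v - 1; d F_1 = (2*u) du + (0) dv
  For the y component: f_2(F) = 2*u^2 + 2; d F_2 = (0) du + (3) dv
Combining and collecting du, dv coefficients:
  coeff of du: 2*u*(-3*v - 1)
  coeff of dv: 6*u^2 + 6
F^* omega = (2*u*(-3*v - 1)) du + (6*u^2 + 6) dv.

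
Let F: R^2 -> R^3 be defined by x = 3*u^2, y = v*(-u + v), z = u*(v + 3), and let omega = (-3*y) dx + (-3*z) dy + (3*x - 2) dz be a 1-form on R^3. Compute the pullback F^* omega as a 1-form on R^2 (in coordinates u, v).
F^* omega = (27*u^2*v + 27*u^2 - 15*u*v^2 + 9*u*v - 2*v - 6) du + (u*(9*u^2 + 3*u*v + 9*u - 6*v^2 - 18*v - 2)) dv

Using F^*(f dg) = (f ∘ F) d(g ∘ F), substitute each coordinate x_i by F_i(u, v) in f_i, and replace dx_i by d F_i = (∂F_i/∂u) du + (∂F_i/∂v) dv.
  For the x component: f_1(F) = 3*v*(u - v); d F_1 = (6*u) du + (0) dv
  For the y component: f_2(F) = 3*u*(-v - 3); d F_2 = (-v) du + (-u + 2*v) dv
  For the z component: f_3(F) = 9*u^2 - 2; d F_3 = (v + 3) du + (u) dv
Combining and collecting du, dv coefficients:
  coeff of du: 27*u^2*v + 27*u^2 - 15*u*v^2 + 9*u*v - 2*v - 6
  coeff of dv: u*(9*u^2 + 3*u*v + 9*u - 6*v^2 - 18*v - 2)
F^* omega = (27*u^2*v + 27*u^2 - 15*u*v^2 + 9*u*v - 2*v - 6) du + (u*(9*u^2 + 3*u*v + 9*u - 6*v^2 - 18*v - 2)) dv.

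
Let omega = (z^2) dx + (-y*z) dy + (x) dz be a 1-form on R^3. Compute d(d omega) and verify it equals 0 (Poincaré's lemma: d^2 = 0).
d(d omega) = 0

Step 1: d omega = sum_{i<j} (∂f_j/∂x_i - ∂f_i/∂x_j) dx_i ∧ dx_j:
  coeff of dx ∧ dy: 0
  coeff of dx ∧ dz: 1 - 2*z
  coeff of dy ∧ dz: y
Step 2: Apply d again to each 2-form coefficient. The only possible 3-form in R^3 is dx ∧ dy ∧ dz, with coefficient
  ∂(coeff of dy∧dz)/∂x - ∂(coeff of dx∧dz)/∂y + ∂(coeff of dx∧dy)/∂z
  = ∂/∂x (y) - ∂/∂y (1 - 2*z) + ∂/∂z (0).
Each of these terms simplifies to sums of mixed partials that cancel in pairs. The result is 0 (by equality of mixed partials for smooth functions — Schwarz / Clairaut).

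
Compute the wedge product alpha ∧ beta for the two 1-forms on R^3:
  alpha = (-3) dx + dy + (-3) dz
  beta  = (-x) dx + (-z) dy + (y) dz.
alpha ∧ beta = (x + 3*z) dx ∧ dy + (-3*x - 3*y) dx ∧ dz + (y - 3*z) dy ∧ dz

Distribute the wedge, using dx_i ∧ dx_j = -dx_j ∧ dx_i and dx_i ∧ dx_i = 0. For each pair (i, j) with i < j, the coefficient of dx_i ∧ dx_j in alpha ∧ beta is (alpha_i * beta_j - alpha_j * beta_i). Collecting: alpha ∧ beta = (x + 3*z) dx ∧ dy + (-3*x - 3*y) dx ∧ dz + (y - 3*z) dy ∧ dz.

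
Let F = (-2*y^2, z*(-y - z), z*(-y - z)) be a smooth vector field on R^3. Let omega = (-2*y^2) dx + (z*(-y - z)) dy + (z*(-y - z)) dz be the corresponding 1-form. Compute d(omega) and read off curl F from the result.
d(omega) = (y + z) dy ∧ dz + (0) dz ∧ dx + (4*y) dx ∧ dy; curl F = (y + z, 0, 4*y)

d omega = sum_{i<j} (∂f_j/∂x_i - ∂f_i/∂x_j) dx_i ∧ dx_j. Under the identification (dy ∧ dz, dz ∧ dx, dx ∧ dy) ↔ (e_x, e_y, e_z), the coefficients are exactly the components of curl F. Compute:
  ∂R/∂y - ∂Q/∂z = (-z) - (-y - 2*z) = y + z
  ∂P/∂z - ∂R/∂x = (0) - (0) = 0
  ∂Q/∂x - ∂P/∂y = (0) - (-4*y) = 4*y.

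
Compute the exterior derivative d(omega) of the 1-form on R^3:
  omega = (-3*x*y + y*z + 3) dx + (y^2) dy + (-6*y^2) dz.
d(omega) = (3*x - z) dx ∧ dy + (-y) dx ∧ dz + (-12*y) dy ∧ dz

For a 1-form omega = sum_i f_i dx_i, the exterior derivative is
  d(omega) = sum_{i < j} (∂f_j/∂x_i - ∂f_i/∂x_j) dx_i ∧ dx_j.
  coefficient of dx ∧ dy: ∂f_2/∂x - ∂f_1/∂y = ∂(y^2)/∂x - ∂(-3*x*y + y*z + 3)/∂y = 3*x - z
  coefficient of dx ∧ dz: ∂f_3/∂x - ∂f_1/∂z = ∂(-6*y^2)/∂x - ∂(-3*x*y + y*z + 3)/∂z = -y
  coefficient of dy ∧ dz: ∂f_3/∂y - ∂f_2/∂z = ∂(-6*y^2)/∂y - ∂(y^2)/∂z = -12*y
Assembling: d(omega) = (3*x - z) dx ∧ dy + (-y) dx ∧ dz + (-12*y) dy ∧ dz.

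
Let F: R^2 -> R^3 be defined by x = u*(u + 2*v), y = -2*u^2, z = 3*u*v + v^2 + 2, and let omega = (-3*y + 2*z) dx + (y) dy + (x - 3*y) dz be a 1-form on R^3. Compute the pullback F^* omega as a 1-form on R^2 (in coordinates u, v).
F^* omega = (20*u^3 + 45*u^2*v + 22*u*v^2 + 8*u + 4*v^3 + 8*v) du + (u*(33*u^2 + 32*u*v + 8*v^2 + 8)) dv

Using F^*(f dg) = (f ∘ F) d(g ∘ F), substitute each coordinate x_i by F_i(u, v) in f_i, and replace dx_i by d F_i = (∂F_i/∂u) du + (∂F_i/∂v) dv.
  For the x component: f_1(F) = 6*u^2 + 6*u*v + 2*v^2 + 4; d F_1 = (2*u + 2*v) du + (2*u) dv
  For the y component: f_2(F) = -2*u^2; d F_2 = (-4*u) du + (0) dv
  For the z component: f_3(F) = u*(7*u + 2*v); d F_3 = (3*v) du + (3*u + 2*v) dv
Combining and collecting du, dv coefficients:
  coeff of du: 20*u^3 + 45*u^2*v + 22*u*v^2 + 8*u + 4*v^3 + 8*v
  coeff of dv: u*(33*u^2 + 32*u*v + 8*v^2 + 8)
F^* omega = (20*u^3 + 45*u^2*v + 22*u*v^2 + 8*u + 4*v^3 + 8*v) du + (u*(33*u^2 + 32*u*v + 8*v^2 + 8)) dv.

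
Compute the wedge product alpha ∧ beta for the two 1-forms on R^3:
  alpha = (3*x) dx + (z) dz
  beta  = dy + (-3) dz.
alpha ∧ beta = (3*x) dx ∧ dy + (-9*x) dx ∧ dz + (-z) dy ∧ dz

Distribute the wedge, using dx_i ∧ dx_j = -dx_j ∧ dx_i and dx_i ∧ dx_i = 0. For each pair (i, j) with i < j, the coefficient of dx_i ∧ dx_j in alpha ∧ beta is (alpha_i * beta_j - alpha_j * beta_i). Collecting: alpha ∧ beta = (3*x) dx ∧ dy + (-9*x) dx ∧ dz + (-z) dy ∧ dz.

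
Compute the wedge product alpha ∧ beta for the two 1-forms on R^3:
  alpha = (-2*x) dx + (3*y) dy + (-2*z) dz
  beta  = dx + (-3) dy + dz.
alpha ∧ beta = (6*x - 3*y) dx ∧ dy + (-2*x + 2*z) dx ∧ dz + (3*y - 6*z) dy ∧ dz

Distribute the wedge, using dx_i ∧ dx_j = -dx_j ∧ dx_i and dx_i ∧ dx_i = 0. For each pair (i, j) with i < j, the coefficient of dx_i ∧ dx_j in alpha ∧ beta is (alpha_i * beta_j - alpha_j * beta_i). Collecting: alpha ∧ beta = (6*x - 3*y) dx ∧ dy + (-2*x + 2*z) dx ∧ dz + (3*y - 6*z) dy ∧ dz.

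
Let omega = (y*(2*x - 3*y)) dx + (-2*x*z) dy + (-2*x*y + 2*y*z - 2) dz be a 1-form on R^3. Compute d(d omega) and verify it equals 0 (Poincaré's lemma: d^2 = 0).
d(d omega) = 0

Step 1: d omega = sum_{i<j} (∂f_j/∂x_i - ∂f_i/∂x_j) dx_i ∧ dx_j:
  coeff of dx ∧ dy: -2*x + 6*y - 2*z
  coeff of dx ∧ dz: -2*y
  coeff of dy ∧ dz: 2*z
Step 2: Apply d again to each 2-form coefficient. The only possible 3-form in R^3 is dx ∧ dy ∧ dz, with coefficient
  ∂(coeff of dy∧dz)/∂x - ∂(coeff of dx∧dz)/∂y + ∂(coeff of dx∧dy)/∂z
  = ∂/∂x (2*z) - ∂/∂y (-2*y) + ∂/∂z (-2*x + 6*y - 2*z).
Each of these terms simplifies to sums of mixed partials that cancel in pairs. The result is 0 (by equality of mixed partials for smooth functions — Schwarz / Clairaut).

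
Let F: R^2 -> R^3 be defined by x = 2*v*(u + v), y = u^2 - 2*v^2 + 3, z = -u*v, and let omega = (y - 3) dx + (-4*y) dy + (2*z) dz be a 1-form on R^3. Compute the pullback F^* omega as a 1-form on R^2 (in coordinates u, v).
F^* omega = (-8*u^3 + 2*u^2*v + 18*u*v^2 - 24*u - 4*v^3) du + (2*u^3 + 22*u^2*v - 4*u*v^2 - 40*v^3 + 48*v) dv

Using F^*(f dg) = (f ∘ F) d(g ∘ F), substitute each coordinate x_i by F_i(u, v) in f_i, and replace dx_i by d F_i = (∂F_i/∂u) du + (∂F_i/∂v) dv.
  For the x component: f_1(F) = u^2 - 2*v^2; d F_1 = (2*v) du + (2*u + 4*v) dv
  For the y component: f_2(F) = -4*u^2 + 8*v^2 - 12; d F_2 = (2*u) du + (-4*v) dv
  For the z component: f_3(F) = -2*u*v; d F_3 = (-v) du + (-u) dv
Combining and collecting du, dv coefficients:
  coeff of du: -8*u^3 + 2*u^2*v + 18*u*v^2 - 24*u - 4*v^3
  coeff of dv: 2*u^3 + 22*u^2*v - 4*u*v^2 - 40*v^3 + 48*v
F^* omega = (-8*u^3 + 2*u^2*v + 18*u*v^2 - 24*u - 4*v^3) du + (2*u^3 + 22*u^2*v - 4*u*v^2 - 40*v^3 + 48*v) dv.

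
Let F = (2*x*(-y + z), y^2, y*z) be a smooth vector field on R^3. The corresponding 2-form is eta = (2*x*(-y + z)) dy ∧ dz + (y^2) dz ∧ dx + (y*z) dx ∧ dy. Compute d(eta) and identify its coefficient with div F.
d(eta) = (y + 2*z) dx ∧ dy ∧ dz; div F = y + 2*z

For a 2-form in R^3 of the form above, applying d gives a 3-form with coefficient ∂P/∂x + ∂Q/∂y + ∂R/∂z:
  ∂P/∂x = -2*y + 2*z
  ∂Q/∂y = 2*y
  ∂R/∂z = y
Sum = y + 2*z, which is exactly div F.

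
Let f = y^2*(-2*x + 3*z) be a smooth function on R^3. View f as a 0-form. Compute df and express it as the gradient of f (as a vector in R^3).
df = (-2*y^2) dx + (2*y*(-2*x + 3*z)) dy + (3*y^2) dz; grad f = (-2*y^2, 2*y*(-2*x + 3*z), 3*y^2)

For a 0-form f, d f = (∂f/∂x) dx + (∂f/∂y) dy + (∂f/∂z) dz. The components of the vector representation are exactly the entries of grad f in Cartesian coordinates:
  ∂f/∂x = -2*y^2
  ∂f/∂y = 2*y*(-2*x + 3*z)
  ∂f/∂z = 3*y^2.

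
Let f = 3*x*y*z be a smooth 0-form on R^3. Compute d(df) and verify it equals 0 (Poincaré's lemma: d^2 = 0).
d(df) = 0

Step 1: df = sum_i (∂f/∂x_i) dx_i = (3*y*z) dx + (3*x*z) dy + (3*x*y) dz.
Step 2: Apply d again. Using the 1-form formula, the coefficient of dx ∧ dy in d(df) is ∂^2 f/∂x ∂y - ∂^2 f/∂y ∂x = (3*z) - (3*z) = 0 (equality of mixed partials for smooth f).
Similarly for dx ∧ dz and dy ∧ dz — all coefficients vanish. So d(df) = 0.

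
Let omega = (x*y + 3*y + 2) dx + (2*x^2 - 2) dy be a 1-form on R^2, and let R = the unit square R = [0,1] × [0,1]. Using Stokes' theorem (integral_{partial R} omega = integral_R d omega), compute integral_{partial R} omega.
integral_(partial R) omega = -3/2

Stokes: integral_partial_R omega = integral_R d omega with d omega = (∂Q/∂x - ∂P/∂y) dx ∧ dy.
  ∂Q/∂x = 4*x
  ∂P/∂y = x + 3
  integrand = ∂Q/∂x - ∂P/∂y = 3*x - 3.
Integrating over R: integral_0^1 integral_0^1 (3*x - 3) dx dy = -3/2.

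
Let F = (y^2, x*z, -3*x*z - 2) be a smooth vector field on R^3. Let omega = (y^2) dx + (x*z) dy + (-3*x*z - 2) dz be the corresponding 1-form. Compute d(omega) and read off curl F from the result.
d(omega) = (-x) dy ∧ dz + (3*z) dz ∧ dx + (-2*y + z) dx ∧ dy; curl F = (-x, 3*z, -2*y + z)

d omega = sum_{i<j} (∂f_j/∂x_i - ∂f_i/∂x_j) dx_i ∧ dx_j. Under the identification (dy ∧ dz, dz ∧ dx, dx ∧ dy) ↔ (e_x, e_y, e_z), the coefficients are exactly the components of curl F. Compute:
  ∂R/∂y - ∂Q/∂z = (0) - (x) = -x
  ∂P/∂z - ∂R/∂x = (0) - (-3*z) = 3*z
  ∂Q/∂x - ∂P/∂y = (z) - (2*y) = -2*y + z.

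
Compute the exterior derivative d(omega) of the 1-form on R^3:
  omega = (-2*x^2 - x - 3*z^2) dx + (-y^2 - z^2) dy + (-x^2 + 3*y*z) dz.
d(omega) = (-2*x + 6*z) dx ∧ dz + (5*z) dy ∧ dz

For a 1-form omega = sum_i f_i dx_i, the exterior derivative is
  d(omega) = sum_{i < j} (∂f_j/∂x_i - ∂f_i/∂x_j) dx_i ∧ dx_j.
  coefficient of dx ∧ dz: ∂f_3/∂x - ∂f_1/∂z = ∂(-x^2 + 3*y*z)/∂x - ∂(-2*x^2 - x - 3*z^2)/∂z = -2*x + 6*z
  coefficient of dy ∧ dz: ∂f_3/∂y - ∂f_2/∂z = ∂(-x^2 + 3*y*z)/∂y - ∂(-y^2 - z^2)/∂z = 5*z
Assembling: d(omega) = (-2*x + 6*z) dx ∧ dz + (5*z) dy ∧ dz.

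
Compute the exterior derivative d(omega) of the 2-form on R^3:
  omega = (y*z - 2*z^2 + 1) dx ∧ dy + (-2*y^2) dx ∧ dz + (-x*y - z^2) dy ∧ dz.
d(omega) = (4*y - 4*z) dx ∧ dy ∧ dz

For a 2-form omega = sum_{i<j} g_{ij} dx_i ∧ dx_j, the exterior derivative is
  d(omega) = sum_{i<j} d(g_{ij}) ∧ dx_i ∧ dx_j = sum_{i<j, k} (∂g_{ij}/∂x_k) dx_k ∧ dx_i ∧ dx_j.
Expand each term, using dx_k ∧ dx_i ∧ dx_j = sgn(permutation) dx_{(a)} ∧ dx_{(b)} ∧ dx_{(c)} with (a < b < c) sorted:
  d(y*z - 2*z^2 + 1) includes (∂/∂z)(y*z - 2*z^2 + 1) dz = (y - 4*z) dz, which multiplied by dx ∧ dy gives (y - 4*z) dx ∧ dy ∧ dz
  d(-2*y^2) includes (∂/∂y)(-2*y^2) dy = (-4*y) dy, which multiplied by dx ∧ dz gives (4*y) dx ∧ dy ∧ dz
  d(-x*y - z^2) includes (∂/∂x)(-x*y - z^2) dx = (-y) dx, which multiplied by dy ∧ dz gives (-y) dx ∧ dy ∧ dz
Collecting like 3-forms: d(omega) = (4*y - 4*z) dx ∧ dy ∧ dz.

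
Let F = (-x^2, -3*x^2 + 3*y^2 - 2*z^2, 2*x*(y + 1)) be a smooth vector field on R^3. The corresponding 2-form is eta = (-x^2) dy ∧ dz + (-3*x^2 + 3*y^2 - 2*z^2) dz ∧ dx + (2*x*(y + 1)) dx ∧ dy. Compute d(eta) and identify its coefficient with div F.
d(eta) = (-2*x + 6*y) dx ∧ dy ∧ dz; div F = -2*x + 6*y

For a 2-form in R^3 of the form above, applying d gives a 3-form with coefficient ∂P/∂x + ∂Q/∂y + ∂R/∂z:
  ∂P/∂x = -2*x
  ∂Q/∂y = 6*y
  ∂R/∂z = 0
Sum = -2*x + 6*y, which is exactly div F.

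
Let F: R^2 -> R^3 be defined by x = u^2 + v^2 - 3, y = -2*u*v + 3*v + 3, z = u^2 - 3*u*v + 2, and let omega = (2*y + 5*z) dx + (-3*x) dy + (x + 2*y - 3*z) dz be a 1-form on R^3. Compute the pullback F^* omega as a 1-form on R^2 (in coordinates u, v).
F^* omega = (6*u^3 - 16*u^2*v - 13*u*v^2 + 24*u*v + 26*u + 3*v^3 - 18*v^2 - 9*v) du + (12*u^3 - 5*u^2*v - 9*u^2 - 35*u*v^2 - 18*u*v - 9*u + 3*v^2 + 32*v + 27) dv

Using F^*(f dg) = (f ∘ F) d(g ∘ F), substitute each coordinate x_i by F_i(u, v) in f_i, and replace dx_i by d F_i = (∂F_i/∂u) du + (∂F_i/∂v) dv.
  For the x component: f_1(F) = 5*u^2 - 19*u*v + 6*v + 16; d F_1 = (2*u) du + (2*v) dv
  For the y component: f_2(F) = -3*u^2 - 3*v^2 + 9; d F_2 = (-2*v) du + (3 - 2*u) dv
  For the z component: f_3(F) = -2*u^2 + 5*u*v + v^2 + 6*v - 3; d F_3 = (2*u - 3*v) du + (-3*u) dv
Combining and collecting du, dv coefficients:
  coeff of du: 6*u^3 - 16*u^2*v - 13*u*v^2 + 24*u*v + 26*u + 3*v^3 - 18*v^2 - 9*v
  coeff of dv: 12*u^3 - 5*u^2*v - 9*u^2 - 35*u*v^2 - 18*u*v - 9*u + 3*v^2 + 32*v + 27
F^* omega = (6*u^3 - 16*u^2*v - 13*u*v^2 + 24*u*v + 26*u + 3*v^3 - 18*v^2 - 9*v) du + (12*u^3 - 5*u^2*v - 9*u^2 - 35*u*v^2 - 18*u*v - 9*u + 3*v^2 + 32*v + 27) dv.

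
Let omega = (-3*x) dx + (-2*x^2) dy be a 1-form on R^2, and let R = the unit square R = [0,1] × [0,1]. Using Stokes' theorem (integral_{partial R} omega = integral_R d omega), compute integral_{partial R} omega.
integral_(partial R) omega = -2

Stokes: integral_partial_R omega = integral_R d omega with d omega = (∂Q/∂x - ∂P/∂y) dx ∧ dy.
  ∂Q/∂x = -4*x
  ∂P/∂y = 0
  integrand = ∂Q/∂x - ∂P/∂y = -4*x.
Integrating over R: integral_0^1 integral_0^1 (-4*x) dx dy = -2.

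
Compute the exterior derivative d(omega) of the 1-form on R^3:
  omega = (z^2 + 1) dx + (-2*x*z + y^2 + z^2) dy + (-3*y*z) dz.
d(omega) = (-2*z) dx ∧ dy + (-2*z) dx ∧ dz + (2*x - 5*z) dy ∧ dz

For a 1-form omega = sum_i f_i dx_i, the exterior derivative is
  d(omega) = sum_{i < j} (∂f_j/∂x_i - ∂f_i/∂x_j) dx_i ∧ dx_j.
  coefficient of dx ∧ dy: ∂f_2/∂x - ∂f_1/∂y = ∂(-2*x*z + y^2 + z^2)/∂x - ∂(z^2 + 1)/∂y = -2*z
  coefficient of dx ∧ dz: ∂f_3/∂x - ∂f_1/∂z = ∂(-3*y*z)/∂x - ∂(z^2 + 1)/∂z = -2*z
  coefficient of dy ∧ dz: ∂f_3/∂y - ∂f_2/∂z = ∂(-3*y*z)/∂y - ∂(-2*x*z + y^2 + z^2)/∂z = 2*x - 5*z
Assembling: d(omega) = (-2*z) dx ∧ dy + (-2*z) dx ∧ dz + (2*x - 5*z) dy ∧ dz.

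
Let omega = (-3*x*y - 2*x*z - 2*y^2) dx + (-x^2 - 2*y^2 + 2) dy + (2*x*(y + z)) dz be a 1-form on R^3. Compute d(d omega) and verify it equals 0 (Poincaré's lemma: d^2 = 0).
d(d omega) = 0

Step 1: d omega = sum_{i<j} (∂f_j/∂x_i - ∂f_i/∂x_j) dx_i ∧ dx_j:
  coeff of dx ∧ dy: x + 4*y
  coeff of dx ∧ dz: 2*x + 2*y + 2*z
  coeff of dy ∧ dz: 2*x
Step 2: Apply d again to each 2-form coefficient. The only possible 3-form in R^3 is dx ∧ dy ∧ dz, with coefficient
  ∂(coeff of dy∧dz)/∂x - ∂(coeff of dx∧dz)/∂y + ∂(coeff of dx∧dy)/∂z
  = ∂/∂x (2*x) - ∂/∂y (2*x + 2*y + 2*z) + ∂/∂z (x + 4*y).
Each of these terms simplifies to sums of mixed partials that cancel in pairs. The result is 0 (by equality of mixed partials for smooth functions — Schwarz / Clairaut).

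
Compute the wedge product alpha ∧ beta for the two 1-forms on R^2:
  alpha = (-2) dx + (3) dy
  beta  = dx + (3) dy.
alpha ∧ beta = (-9) dx ∧ dy

Distribute the wedge, using dx_i ∧ dx_j = -dx_j ∧ dx_i and dx_i ∧ dx_i = 0. For each pair (i, j) with i < j, the coefficient of dx_i ∧ dx_j in alpha ∧ beta is (alpha_i * beta_j - alpha_j * beta_i). Collecting: alpha ∧ beta = (-9) dx ∧ dy.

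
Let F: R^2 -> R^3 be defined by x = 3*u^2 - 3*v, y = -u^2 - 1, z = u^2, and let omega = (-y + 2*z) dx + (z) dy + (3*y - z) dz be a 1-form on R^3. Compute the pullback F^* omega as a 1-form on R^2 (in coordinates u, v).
F^* omega = (8*u^3) du + (-9*u^2 - 3) dv

Using F^*(f dg) = (f ∘ F) d(g ∘ F), substitute each coordinate x_i by F_i(u, v) in f_i, and replace dx_i by d F_i = (∂F_i/∂u) du + (∂F_i/∂v) dv.
  For the x component: f_1(F) = 3*u^2 + 1; d F_1 = (6*u) du + (-3) dv
  For the y component: f_2(F) = u^2; d F_2 = (-2*u) du + (0) dv
  For the z component: f_3(F) = -4*u^2 - 3; d F_3 = (2*u) du + (0) dv
Combining and collecting du, dv coefficients:
  coeff of du: 8*u^3
  coeff of dv: -9*u^2 - 3
F^* omega = (8*u^3) du + (-9*u^2 - 3) dv.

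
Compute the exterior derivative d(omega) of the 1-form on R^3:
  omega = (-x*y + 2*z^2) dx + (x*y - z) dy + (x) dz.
d(omega) = (x + y) dx ∧ dy + (1 - 4*z) dx ∧ dz + (1) dy ∧ dz

For a 1-form omega = sum_i f_i dx_i, the exterior derivative is
  d(omega) = sum_{i < j} (∂f_j/∂x_i - ∂f_i/∂x_j) dx_i ∧ dx_j.
  coefficient of dx ∧ dy: ∂f_2/∂x - ∂f_1/∂y = ∂(x*y - z)/∂x - ∂(-x*y + 2*z^2)/∂y = x + y
  coefficient of dx ∧ dz: ∂f_3/∂x - ∂f_1/∂z = ∂(x)/∂x - ∂(-x*y + 2*z^2)/∂z = 1 - 4*z
  coefficient of dy ∧ dz: ∂f_3/∂y - ∂f_2/∂z = ∂(x)/∂y - ∂(x*y - z)/∂z = 1
Assembling: d(omega) = (x + y) dx ∧ dy + (1 - 4*z) dx ∧ dz + (1) dy ∧ dz.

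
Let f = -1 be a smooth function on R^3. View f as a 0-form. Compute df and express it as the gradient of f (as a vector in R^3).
df = (0) dx + (0) dy + (0) dz; grad f = (0, 0, 0)

For a 0-form f, d f = (∂f/∂x) dx + (∂f/∂y) dy + (∂f/∂z) dz. The components of the vector representation are exactly the entries of grad f in Cartesian coordinates:
  ∂f/∂x = 0
  ∂f/∂y = 0
  ∂f/∂z = 0.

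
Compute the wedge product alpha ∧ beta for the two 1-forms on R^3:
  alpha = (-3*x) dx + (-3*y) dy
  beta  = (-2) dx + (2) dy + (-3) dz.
alpha ∧ beta = (-6*x - 6*y) dx ∧ dy + (9*x) dx ∧ dz + (9*y) dy ∧ dz

Distribute the wedge, using dx_i ∧ dx_j = -dx_j ∧ dx_i and dx_i ∧ dx_i = 0. For each pair (i, j) with i < j, the coefficient of dx_i ∧ dx_j in alpha ∧ beta is (alpha_i * beta_j - alpha_j * beta_i). Collecting: alpha ∧ beta = (-6*x - 6*y) dx ∧ dy + (9*x) dx ∧ dz + (9*y) dy ∧ dz.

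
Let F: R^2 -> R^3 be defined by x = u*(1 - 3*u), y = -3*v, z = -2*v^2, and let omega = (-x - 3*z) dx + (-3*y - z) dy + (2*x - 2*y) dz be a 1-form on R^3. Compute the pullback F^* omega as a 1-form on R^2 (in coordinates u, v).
F^* omega = (-18*u^3 + 9*u^2 - 36*u*v^2 - u + 6*v^2) du + (v*(24*u^2 - 8*u - 30*v - 27)) dv

Using F^*(f dg) = (f ∘ F) d(g ∘ F), substitute each coordinate x_i by F_i(u, v) in f_i, and replace dx_i by d F_i = (∂F_i/∂u) du + (∂F_i/∂v) dv.
  For the x component: f_1(F) = 3*u^2 - u + 6*v^2; d F_1 = (1 - 6*u) du + (0) dv
  For the y component: f_2(F) = v*(2*v + 9); d F_2 = (0) du + (-3) dv
  For the z component: f_3(F) = -6*u^2 + 2*u + 6*v; d F_3 = (0) du + (-4*v) dv
Combining and collecting du, dv coefficients:
  coeff of du: -18*u^3 + 9*u^2 - 36*u*v^2 - u + 6*v^2
  coeff of dv: v*(24*u^2 - 8*u - 30*v - 27)
F^* omega = (-18*u^3 + 9*u^2 - 36*u*v^2 - u + 6*v^2) du + (v*(24*u^2 - 8*u - 30*v - 27)) dv.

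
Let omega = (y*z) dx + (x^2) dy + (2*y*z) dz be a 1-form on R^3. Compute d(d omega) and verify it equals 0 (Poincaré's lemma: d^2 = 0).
d(d omega) = 0

Step 1: d omega = sum_{i<j} (∂f_j/∂x_i - ∂f_i/∂x_j) dx_i ∧ dx_j:
  coeff of dx ∧ dy: 2*x - z
  coeff of dx ∧ dz: -y
  coeff of dy ∧ dz: 2*z
Step 2: Apply d again to each 2-form coefficient. The only possible 3-form in R^3 is dx ∧ dy ∧ dz, with coefficient
  ∂(coeff of dy∧dz)/∂x - ∂(coeff of dx∧dz)/∂y + ∂(coeff of dx∧dy)/∂z
  = ∂/∂x (2*z) - ∂/∂y (-y) + ∂/∂z (2*x - z).
Each of these terms simplifies to sums of mixed partials that cancel in pairs. The result is 0 (by equality of mixed partials for smooth functions — Schwarz / Clairaut).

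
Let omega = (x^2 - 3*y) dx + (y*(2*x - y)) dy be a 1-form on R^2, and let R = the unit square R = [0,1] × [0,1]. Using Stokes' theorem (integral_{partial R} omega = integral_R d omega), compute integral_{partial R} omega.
integral_(partial R) omega = 4

Stokes: integral_partial_R omega = integral_R d omega with d omega = (∂Q/∂x - ∂P/∂y) dx ∧ dy.
  ∂Q/∂x = 2*y
  ∂P/∂y = -3
  integrand = ∂Q/∂x - ∂P/∂y = 2*y + 3.
Integrating over R: integral_0^1 integral_0^1 (2*y + 3) dx dy = 4.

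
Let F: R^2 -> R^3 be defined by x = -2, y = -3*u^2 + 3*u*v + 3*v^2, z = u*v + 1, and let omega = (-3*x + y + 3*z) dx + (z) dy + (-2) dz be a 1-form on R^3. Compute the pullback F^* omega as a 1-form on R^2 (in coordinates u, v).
F^* omega = (-6*u^2*v + 3*u*v^2 - 6*u + v) du + (3*u^2*v + 6*u*v^2 + u + 6*v) dv

Using F^*(f dg) = (f ∘ F) d(g ∘ F), substitute each coordinate x_i by F_i(u, v) in f_i, and replace dx_i by d F_i = (∂F_i/∂u) du + (∂F_i/∂v) dv.
  For the x component: f_1(F) = -3*u^2 + 6*u*v + 3*v^2 + 9; d F_1 = (0) du + (0) dv
  For the y component: f_2(F) = u*v + 1; d F_2 = (-6*u + 3*v) du + (3*u + 6*v) dv
  For the z component: f_3(F) = -2; d F_3 = (v) du + (u) dv
Combining and collecting du, dv coefficients:
  coeff of du: -6*u^2*v + 3*u*v^2 - 6*u + v
  coeff of dv: 3*u^2*v + 6*u*v^2 + u + 6*v
F^* omega = (-6*u^2*v + 3*u*v^2 - 6*u + v) du + (3*u^2*v + 6*u*v^2 + u + 6*v) dv.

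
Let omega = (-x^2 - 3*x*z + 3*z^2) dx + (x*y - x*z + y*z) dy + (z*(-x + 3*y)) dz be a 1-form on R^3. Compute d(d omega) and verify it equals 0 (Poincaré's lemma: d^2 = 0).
d(d omega) = 0

Step 1: d omega = sum_{i<j} (∂f_j/∂x_i - ∂f_i/∂x_j) dx_i ∧ dx_j:
  coeff of dx ∧ dy: y - z
  coeff of dx ∧ dz: 3*x - 7*z
  coeff of dy ∧ dz: x - y + 3*z
Step 2: Apply d again to each 2-form coefficient. The only possible 3-form in R^3 is dx ∧ dy ∧ dz, with coefficient
  ∂(coeff of dy∧dz)/∂x - ∂(coeff of dx∧dz)/∂y + ∂(coeff of dx∧dy)/∂z
  = ∂/∂x (x - y + 3*z) - ∂/∂y (3*x - 7*z) + ∂/∂z (y - z).
Each of these terms simplifies to sums of mixed partials that cancel in pairs. The result is 0 (by equality of mixed partials for smooth functions — Schwarz / Clairaut).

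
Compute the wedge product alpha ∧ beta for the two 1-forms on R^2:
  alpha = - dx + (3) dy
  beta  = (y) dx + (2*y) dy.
alpha ∧ beta = (-5*y) dx ∧ dy

Distribute the wedge, using dx_i ∧ dx_j = -dx_j ∧ dx_i and dx_i ∧ dx_i = 0. For each pair (i, j) with i < j, the coefficient of dx_i ∧ dx_j in alpha ∧ beta is (alpha_i * beta_j - alpha_j * beta_i). Collecting: alpha ∧ beta = (-5*y) dx ∧ dy.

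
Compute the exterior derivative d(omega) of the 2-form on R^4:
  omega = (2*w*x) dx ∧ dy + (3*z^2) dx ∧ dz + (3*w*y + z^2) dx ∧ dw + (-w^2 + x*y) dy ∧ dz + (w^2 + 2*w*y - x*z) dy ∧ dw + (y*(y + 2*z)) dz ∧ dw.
d(omega) = (-3*w + 2*x - z) dx ∧ dy ∧ dw + (-2*z) dx ∧ dz ∧ dw + (y) dx ∧ dy ∧ dz + (-2*w + x + 2*y + 2*z) dy ∧ dz ∧ dw

For a 2-form omega = sum_{i<j} g_{ij} dx_i ∧ dx_j, the exterior derivative is
  d(omega) = sum_{i<j} d(g_{ij}) ∧ dx_i ∧ dx_j = sum_{i<j, k} (∂g_{ij}/∂x_k) dx_k ∧ dx_i ∧ dx_j.
Expand each term, using dx_k ∧ dx_i ∧ dx_j = sgn(permutation) dx_{(a)} ∧ dx_{(b)} ∧ dx_{(c)} with (a < b < c) sorted:
  d(2*w*x) includes (∂/∂w)(2*w*x) dw = (2*x) dw, which multiplied by dx ∧ dy gives (2*x) dx ∧ dy ∧ dw
  d(3*w*y + z^2) includes (∂/∂y)(3*w*y + z^2) dy = (3*w) dy, which multiplied by dx ∧ dw gives (-3*w) dx ∧ dy ∧ dw
  d(3*w*y + z^2) includes (∂/∂z)(3*w*y + z^2) dz = (2*z) dz, which multiplied by dx ∧ dw gives (-2*z) dx ∧ dz ∧ dw
  d(-w^2 + x*y) includes (∂/∂x)(-w^2 + x*y) dx = (y) dx, which multiplied by dy ∧ dz gives (y) dx ∧ dy ∧ dz
  d(-w^2 + x*y) includes (∂/∂w)(-w^2 + x*y) dw = (-2*w) dw, which multiplied by dy ∧ dz gives (-2*w) dy ∧ dz ∧ dw
  d(w^2 + 2*w*y - x*z) includes (∂/∂x)(w^2 + 2*w*y - x*z) dx = (-z) dx, which multiplied by dy ∧ dw gives (-z) dx ∧ dy ∧ dw
  d(w^2 + 2*w*y - x*z) includes (∂/∂z)(w^2 + 2*w*y - x*z) dz = (-x) dz, which multiplied by dy ∧ dw gives (x) dy ∧ dz ∧ dw
  d(y*(y + 2*z)) includes (∂/∂y)(y*(y + 2*z)) dy = (2*y + 2*z) dy, which multiplied by dz ∧ dw gives (2*y + 2*z) dy ∧ dz ∧ dw
Collecting like 3-forms: d(omega) = (-3*w + 2*x - z) dx ∧ dy ∧ dw + (-2*z) dx ∧ dz ∧ dw + (y) dx ∧ dy ∧ dz + (-2*w + x + 2*y + 2*z) dy ∧ dz ∧ dw.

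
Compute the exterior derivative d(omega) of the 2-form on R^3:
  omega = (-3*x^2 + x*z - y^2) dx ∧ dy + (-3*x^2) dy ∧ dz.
d(omega) = (-5*x) dx ∧ dy ∧ dz

For a 2-form omega = sum_{i<j} g_{ij} dx_i ∧ dx_j, the exterior derivative is
  d(omega) = sum_{i<j} d(g_{ij}) ∧ dx_i ∧ dx_j = sum_{i<j, k} (∂g_{ij}/∂x_k) dx_k ∧ dx_i ∧ dx_j.
Expand each term, using dx_k ∧ dx_i ∧ dx_j = sgn(permutation) dx_{(a)} ∧ dx_{(b)} ∧ dx_{(c)} with (a < b < c) sorted:
  d(-3*x^2 + x*z - y^2) includes (∂/∂z)(-3*x^2 + x*z - y^2) dz = (x) dz, which multiplied by dx ∧ dy gives (x) dx ∧ dy ∧ dz
  d(-3*x^2) includes (∂/∂x)(-3*x^2) dx = (-6*x) dx, which multiplied by dy ∧ dz gives (-6*x) dx ∧ dy ∧ dz
Collecting like 3-forms: d(omega) = (-5*x) dx ∧ dy ∧ dz.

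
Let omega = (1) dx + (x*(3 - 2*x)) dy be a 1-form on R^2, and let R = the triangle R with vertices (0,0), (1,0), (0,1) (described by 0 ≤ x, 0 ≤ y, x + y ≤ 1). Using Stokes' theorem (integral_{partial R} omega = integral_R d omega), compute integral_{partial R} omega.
integral_(partial R) omega = 5/6

Stokes: integral_partial_R omega = integral_R d omega with d omega = (∂Q/∂x - ∂P/∂y) dx ∧ dy.
  ∂Q/∂x = 3 - 4*x
  ∂P/∂y = 0
  integrand = ∂Q/∂x - ∂P/∂y = 3 - 4*x.
Integrating over R: integral_0^1 integral_0^{1-x} (3 - 4*x) dy dx = 5/6.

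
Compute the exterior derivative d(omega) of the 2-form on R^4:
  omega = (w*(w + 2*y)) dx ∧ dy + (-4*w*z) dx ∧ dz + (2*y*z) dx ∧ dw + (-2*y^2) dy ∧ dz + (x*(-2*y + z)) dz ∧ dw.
d(omega) = (2*w + 2*y - 2*z) dx ∧ dy ∧ dw + (-4*y - 3*z) dx ∧ dz ∧ dw + (-2*x) dy ∧ dz ∧ dw

For a 2-form omega = sum_{i<j} g_{ij} dx_i ∧ dx_j, the exterior derivative is
  d(omega) = sum_{i<j} d(g_{ij}) ∧ dx_i ∧ dx_j = sum_{i<j, k} (∂g_{ij}/∂x_k) dx_k ∧ dx_i ∧ dx_j.
Expand each term, using dx_k ∧ dx_i ∧ dx_j = sgn(permutation) dx_{(a)} ∧ dx_{(b)} ∧ dx_{(c)} with (a < b < c) sorted:
  d(w*(w + 2*y)) includes (∂/∂w)(w*(w + 2*y)) dw = (2*w + 2*y) dw, which multiplied by dx ∧ dy gives (2*w + 2*y) dx ∧ dy ∧ dw
  d(-4*w*z) includes (∂/∂w)(-4*w*z) dw = (-4*z) dw, which multiplied by dx ∧ dz gives (-4*z) dx ∧ dz ∧ dw
  d(2*y*z) includes (∂/∂y)(2*y*z) dy = (2*z) dy, which multiplied by dx ∧ dw gives (-2*z) dx ∧ dy ∧ dw
  d(2*y*z) includes (∂/∂z)(2*y*z) dz = (2*y) dz, which multiplied by dx ∧ dw gives (-2*y) dx ∧ dz ∧ dw
  d(x*(-2*y + z)) includes (∂/∂x)(x*(-2*y + z)) dx = (-2*y + z) dx, which multiplied by dz ∧ dw gives (-2*y + z) dx ∧ dz ∧ dw
  d(x*(-2*y + z)) includes (∂/∂y)(x*(-2*y + z)) dy = (-2*x) dy, which multiplied by dz ∧ dw gives (-2*x) dy ∧ dz ∧ dw
Collecting like 3-forms: d(omega) = (2*w + 2*y - 2*z) dx ∧ dy ∧ dw + (-4*y - 3*z) dx ∧ dz ∧ dw + (-2*x) dy ∧ dz ∧ dw.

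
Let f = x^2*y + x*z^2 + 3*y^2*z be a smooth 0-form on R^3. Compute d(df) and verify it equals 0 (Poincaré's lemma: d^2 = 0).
d(df) = 0

Step 1: df = sum_i (∂f/∂x_i) dx_i = (2*x*y + z^2) dx + (x^2 + 6*y*z) dy + (2*x*z + 3*y^2) dz.
Step 2: Apply d again. Using the 1-form formula, the coefficient of dx ∧ dy in d(df) is ∂^2 f/∂x ∂y - ∂^2 f/∂y ∂x = (2*x) - (2*x) = 0 (equality of mixed partials for smooth f).
Similarly for dx ∧ dz and dy ∧ dz — all coefficients vanish. So d(df) = 0.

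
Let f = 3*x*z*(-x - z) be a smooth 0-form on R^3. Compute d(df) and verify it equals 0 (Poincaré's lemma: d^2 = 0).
d(df) = 0

Step 1: df = sum_i (∂f/∂x_i) dx_i = (3*z*(-2*x - z)) dx + (0) dy + (3*x*(-x - 2*z)) dz.
Step 2: Apply d again. Using the 1-form formula, the coefficient of dx ∧ dy in d(df) is ∂^2 f/∂x ∂y - ∂^2 f/∂y ∂x = (0) - (0) = 0 (equality of mixed partials for smooth f).
Similarly for dx ∧ dz and dy ∧ dz — all coefficients vanish. So d(df) = 0.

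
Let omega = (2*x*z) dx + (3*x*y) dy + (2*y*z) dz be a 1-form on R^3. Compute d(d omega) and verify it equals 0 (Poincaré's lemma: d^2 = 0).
d(d omega) = 0

Step 1: d omega = sum_{i<j} (∂f_j/∂x_i - ∂f_i/∂x_j) dx_i ∧ dx_j:
  coeff of dx ∧ dy: 3*y
  coeff of dx ∧ dz: -2*x
  coeff of dy ∧ dz: 2*z
Step 2: Apply d again to each 2-form coefficient. The only possible 3-form in R^3 is dx ∧ dy ∧ dz, with coefficient
  ∂(coeff of dy∧dz)/∂x - ∂(coeff of dx∧dz)/∂y + ∂(coeff of dx∧dy)/∂z
  = ∂/∂x (2*z) - ∂/∂y (-2*x) + ∂/∂z (3*y).
Each of these terms simplifies to sums of mixed partials that cancel in pairs. The result is 0 (by equality of mixed partials for smooth functions — Schwarz / Clairaut).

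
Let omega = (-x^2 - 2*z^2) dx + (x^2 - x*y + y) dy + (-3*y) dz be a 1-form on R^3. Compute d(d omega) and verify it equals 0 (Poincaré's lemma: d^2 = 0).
d(d omega) = 0

Step 1: d omega = sum_{i<j} (∂f_j/∂x_i - ∂f_i/∂x_j) dx_i ∧ dx_j:
  coeff of dx ∧ dy: 2*x - y
  coeff of dx ∧ dz: 4*z
  coeff of dy ∧ dz: -3
Step 2: Apply d again to each 2-form coefficient. The only possible 3-form in R^3 is dx ∧ dy ∧ dz, with coefficient
  ∂(coeff of dy∧dz)/∂x - ∂(coeff of dx∧dz)/∂y + ∂(coeff of dx∧dy)/∂z
  = ∂/∂x (-3) - ∂/∂y (4*z) + ∂/∂z (2*x - y).
Each of these terms simplifies to sums of mixed partials that cancel in pairs. The result is 0 (by equality of mixed partials for smooth functions — Schwarz / Clairaut).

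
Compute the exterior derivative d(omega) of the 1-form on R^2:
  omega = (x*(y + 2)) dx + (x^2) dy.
d(omega) = (x) dx ∧ dy

For a 1-form omega = sum_i f_i dx_i, the exterior derivative is
  d(omega) = sum_{i < j} (∂f_j/∂x_i - ∂f_i/∂x_j) dx_i ∧ dx_j.
  coefficient of dx ∧ dy: ∂f_2/∂x - ∂f_1/∂y = ∂(x^2)/∂x - ∂(x*(y + 2))/∂y = x
Assembling: d(omega) = (x) dx ∧ dy.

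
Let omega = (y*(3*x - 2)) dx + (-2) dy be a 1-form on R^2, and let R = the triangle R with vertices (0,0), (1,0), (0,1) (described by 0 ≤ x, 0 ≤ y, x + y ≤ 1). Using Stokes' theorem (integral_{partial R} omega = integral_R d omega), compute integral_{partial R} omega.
integral_(partial R) omega = 1/2

Stokes: integral_partial_R omega = integral_R d omega with d omega = (∂Q/∂x - ∂P/∂y) dx ∧ dy.
  ∂Q/∂x = 0
  ∂P/∂y = 3*x - 2
  integrand = ∂Q/∂x - ∂P/∂y = 2 - 3*x.
Integrating over R: integral_0^1 integral_0^{1-x} (2 - 3*x) dy dx = 1/2.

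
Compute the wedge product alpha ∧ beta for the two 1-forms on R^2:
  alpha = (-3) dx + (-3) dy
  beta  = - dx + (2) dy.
alpha ∧ beta = (-9) dx ∧ dy

Distribute the wedge, using dx_i ∧ dx_j = -dx_j ∧ dx_i and dx_i ∧ dx_i = 0. For each pair (i, j) with i < j, the coefficient of dx_i ∧ dx_j in alpha ∧ beta is (alpha_i * beta_j - alpha_j * beta_i). Collecting: alpha ∧ beta = (-9) dx ∧ dy.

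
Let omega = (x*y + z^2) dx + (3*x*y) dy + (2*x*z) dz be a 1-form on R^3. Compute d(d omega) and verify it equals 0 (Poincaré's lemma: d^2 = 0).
d(d omega) = 0

Step 1: d omega = sum_{i<j} (∂f_j/∂x_i - ∂f_i/∂x_j) dx_i ∧ dx_j:
  coeff of dx ∧ dy: -x + 3*y
  coeff of dx ∧ dz: 0
  coeff of dy ∧ dz: 0
Step 2: Apply d again to each 2-form coefficient. The only possible 3-form in R^3 is dx ∧ dy ∧ dz, with coefficient
  ∂(coeff of dy∧dz)/∂x - ∂(coeff of dx∧dz)/∂y + ∂(coeff of dx∧dy)/∂z
  = ∂/∂x (0) - ∂/∂y (0) + ∂/∂z (-x + 3*y).
Each of these terms simplifies to sums of mixed partials that cancel in pairs. The result is 0 (by equality of mixed partials for smooth functions — Schwarz / Clairaut).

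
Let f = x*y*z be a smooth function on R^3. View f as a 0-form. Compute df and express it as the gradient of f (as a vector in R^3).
df = (y*z) dx + (x*z) dy + (x*y) dz; grad f = (y*z, x*z, x*y)

For a 0-form f, d f = (∂f/∂x) dx + (∂f/∂y) dy + (∂f/∂z) dz. The components of the vector representation are exactly the entries of grad f in Cartesian coordinates:
  ∂f/∂x = y*z
  ∂f/∂y = x*z
  ∂f/∂z = x*y.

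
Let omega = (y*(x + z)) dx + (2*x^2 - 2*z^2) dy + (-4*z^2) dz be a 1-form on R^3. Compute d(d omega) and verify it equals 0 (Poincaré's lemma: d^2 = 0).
d(d omega) = 0

Step 1: d omega = sum_{i<j} (∂f_j/∂x_i - ∂f_i/∂x_j) dx_i ∧ dx_j:
  coeff of dx ∧ dy: 3*x - z
  coeff of dx ∧ dz: -y
  coeff of dy ∧ dz: 4*z
Step 2: Apply d again to each 2-form coefficient. The only possible 3-form in R^3 is dx ∧ dy ∧ dz, with coefficient
  ∂(coeff of dy∧dz)/∂x - ∂(coeff of dx∧dz)/∂y + ∂(coeff of dx∧dy)/∂z
  = ∂/∂x (4*z) - ∂/∂y (-y) + ∂/∂z (3*x - z).
Each of these terms simplifies to sums of mixed partials that cancel in pairs. The result is 0 (by equality of mixed partials for smooth functions — Schwarz / Clairaut).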